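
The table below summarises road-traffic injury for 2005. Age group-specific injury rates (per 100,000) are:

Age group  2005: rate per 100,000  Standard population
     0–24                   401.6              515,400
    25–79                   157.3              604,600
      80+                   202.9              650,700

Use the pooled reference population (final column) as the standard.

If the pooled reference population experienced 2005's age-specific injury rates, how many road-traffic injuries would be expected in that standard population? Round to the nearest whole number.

4341

Expected road-traffic injuries = Σ (standard pop × age-specific rate ÷ 100,000)
= 515,400×401.6/100,000 + 604,600×157.3/100,000 + 650,700×202.9/100,000
= 2069.85 + 951.04 + 1320.27 = 4341.15.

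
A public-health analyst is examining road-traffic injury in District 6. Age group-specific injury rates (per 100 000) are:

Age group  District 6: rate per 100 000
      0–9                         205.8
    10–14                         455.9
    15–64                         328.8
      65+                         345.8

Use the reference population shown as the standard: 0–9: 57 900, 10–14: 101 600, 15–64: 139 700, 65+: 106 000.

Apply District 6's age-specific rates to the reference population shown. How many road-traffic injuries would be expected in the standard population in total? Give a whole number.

Expected road-traffic injuries = Σ (standard pop × age-specific rate ÷ 100 000)
= 57 900×205.8/100 000 + 101 600×455.9/100 000 + 139 700×328.8/100 000 + 106 000×345.8/100 000
= 119.16 + 463.19 + 459.33 + 366.55 = 1408.23.

1408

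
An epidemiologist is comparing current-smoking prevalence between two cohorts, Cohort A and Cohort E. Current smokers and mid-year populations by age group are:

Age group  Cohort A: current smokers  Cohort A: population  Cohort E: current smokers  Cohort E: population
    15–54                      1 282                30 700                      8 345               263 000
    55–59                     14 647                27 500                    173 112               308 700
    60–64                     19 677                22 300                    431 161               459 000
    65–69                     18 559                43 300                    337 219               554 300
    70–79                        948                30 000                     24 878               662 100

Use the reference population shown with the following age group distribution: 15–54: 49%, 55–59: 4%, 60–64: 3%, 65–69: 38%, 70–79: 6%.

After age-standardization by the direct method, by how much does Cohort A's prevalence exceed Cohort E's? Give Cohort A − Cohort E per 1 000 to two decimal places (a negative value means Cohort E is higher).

-66.59

Age-specific rates per 1 000 for Cohort A: 41.759, 532.618, 882.377, 428.614, 31.600.
For Cohort E: 31.730, 560.777, 939.349, 608.369, 37.574.
Standard weights: 0.49, 0.04, 0.03, 0.38, 0.06.
Cohort A: 0.4900×41.759 + 0.0400×532.618 + 0.0300×882.377 + 0.3800×428.614 + 0.0600×31.600 = 233.0074 per 1 000.
Cohort E: 0.4900×31.730 + 0.0400×560.777 + 0.0300×939.349 + 0.3800×608.369 + 0.0600×37.574 = 299.5940 per 1 000.
Difference = 233.0074 − 299.5940 = -66.5866.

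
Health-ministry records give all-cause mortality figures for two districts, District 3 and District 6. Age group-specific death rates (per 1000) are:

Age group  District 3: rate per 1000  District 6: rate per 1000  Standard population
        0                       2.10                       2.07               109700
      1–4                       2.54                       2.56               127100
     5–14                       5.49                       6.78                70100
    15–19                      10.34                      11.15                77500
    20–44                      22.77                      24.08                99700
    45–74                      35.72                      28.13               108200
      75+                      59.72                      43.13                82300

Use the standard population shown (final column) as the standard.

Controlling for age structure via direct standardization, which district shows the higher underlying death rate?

Standard total = 674600; weights = 0.1626, 0.1884, 0.1039, 0.1149, 0.1478, 0.1604, 0.1220.
District 3: 0.1626×2.10 + 0.1884×2.54 + 0.1039×5.49 + 0.1149×10.34 + 0.1478×22.77 + 0.1604×35.72 + 0.1220×59.72 = 18.9585 per 1000.
District 6: 0.1626×2.07 + 0.1884×2.56 + 0.1039×6.78 + 0.1149×11.15 + 0.1478×24.08 + 0.1604×28.13 + 0.1220×43.13 = 16.1368 per 1000.

District 3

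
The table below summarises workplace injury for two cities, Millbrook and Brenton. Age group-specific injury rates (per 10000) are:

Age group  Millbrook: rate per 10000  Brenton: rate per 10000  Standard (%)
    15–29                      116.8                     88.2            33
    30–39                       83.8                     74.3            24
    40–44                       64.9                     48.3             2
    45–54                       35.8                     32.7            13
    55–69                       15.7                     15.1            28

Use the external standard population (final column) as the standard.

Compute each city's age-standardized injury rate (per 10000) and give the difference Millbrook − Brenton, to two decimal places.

12.62

Standard weights: 0.33, 0.24, 0.02, 0.13, 0.28.
Millbrook: 0.3300×116.8 + 0.2400×83.8 + 0.0200×64.9 + 0.1300×35.8 + 0.2800×15.7 = 69.0040 per 10000.
Brenton: 0.3300×88.2 + 0.2400×74.3 + 0.0200×48.3 + 0.1300×32.7 + 0.2800×15.1 = 56.3830 per 10000.
Difference = 69.0040 − 56.3830 = 12.6210.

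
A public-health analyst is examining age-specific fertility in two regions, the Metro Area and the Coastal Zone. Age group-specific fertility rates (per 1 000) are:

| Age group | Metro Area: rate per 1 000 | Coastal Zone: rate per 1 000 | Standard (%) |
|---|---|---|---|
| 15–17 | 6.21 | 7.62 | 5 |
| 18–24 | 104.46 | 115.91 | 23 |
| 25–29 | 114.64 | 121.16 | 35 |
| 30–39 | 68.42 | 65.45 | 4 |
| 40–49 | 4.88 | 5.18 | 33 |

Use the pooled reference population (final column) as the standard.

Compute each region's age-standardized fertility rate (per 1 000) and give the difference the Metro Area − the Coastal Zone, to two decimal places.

-4.97

Standard weights: 0.05, 0.23, 0.35, 0.04, 0.33.
The Metro Area: 0.0500×6.21 + 0.2300×104.46 + 0.3500×114.64 + 0.0400×68.42 + 0.3300×4.88 = 68.8075 per 1 000.
The Coastal Zone: 0.0500×7.62 + 0.2300×115.91 + 0.3500×121.16 + 0.0400×65.45 + 0.3300×5.18 = 73.7737 per 1 000.
Difference = 68.8075 − 73.7737 = -4.9662.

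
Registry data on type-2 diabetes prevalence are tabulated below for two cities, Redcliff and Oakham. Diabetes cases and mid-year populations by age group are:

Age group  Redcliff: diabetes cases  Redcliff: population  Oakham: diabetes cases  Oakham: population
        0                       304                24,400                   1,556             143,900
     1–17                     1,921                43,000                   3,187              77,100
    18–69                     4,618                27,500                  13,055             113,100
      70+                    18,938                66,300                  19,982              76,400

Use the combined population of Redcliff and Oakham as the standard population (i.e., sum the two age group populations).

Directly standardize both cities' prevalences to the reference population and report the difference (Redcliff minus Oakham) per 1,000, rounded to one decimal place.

20.1

Age-specific rates per 1,000 for Redcliff: 12.459, 44.674, 167.927, 285.641.
For Oakham: 10.813, 41.336, 115.429, 261.545.
Combined standard total = 571,700; weights = 0.2944, 0.2101, 0.2459, 0.2496.
Redcliff: 0.2944×12.459 + 0.2101×44.674 + 0.2459×167.927 + 0.2496×285.641 = 125.6495 per 1,000.
Oakham: 0.2944×10.813 + 0.2101×41.336 + 0.2459×115.429 + 0.2496×261.545 = 105.5378 per 1,000.
Difference = 125.6495 − 105.5378 = 20.1116.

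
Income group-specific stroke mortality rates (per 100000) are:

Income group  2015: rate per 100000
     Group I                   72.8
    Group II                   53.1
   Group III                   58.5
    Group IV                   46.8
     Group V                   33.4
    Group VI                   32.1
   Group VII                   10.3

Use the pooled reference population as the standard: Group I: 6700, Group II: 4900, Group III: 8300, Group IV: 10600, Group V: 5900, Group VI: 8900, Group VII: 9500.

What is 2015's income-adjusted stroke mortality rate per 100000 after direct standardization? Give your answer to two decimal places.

Standard total = 54800; weights = 0.1223, 0.0894, 0.1515, 0.1934, 0.1077, 0.1624, 0.1734.
Standardized rate: 0.1223×72.8 + 0.0894×53.1 + 0.1515×58.5 + 0.1934×46.8 + 0.1077×33.4 + 0.1624×32.1 + 0.1734×10.3 = 42.1566 per 100000.

42.16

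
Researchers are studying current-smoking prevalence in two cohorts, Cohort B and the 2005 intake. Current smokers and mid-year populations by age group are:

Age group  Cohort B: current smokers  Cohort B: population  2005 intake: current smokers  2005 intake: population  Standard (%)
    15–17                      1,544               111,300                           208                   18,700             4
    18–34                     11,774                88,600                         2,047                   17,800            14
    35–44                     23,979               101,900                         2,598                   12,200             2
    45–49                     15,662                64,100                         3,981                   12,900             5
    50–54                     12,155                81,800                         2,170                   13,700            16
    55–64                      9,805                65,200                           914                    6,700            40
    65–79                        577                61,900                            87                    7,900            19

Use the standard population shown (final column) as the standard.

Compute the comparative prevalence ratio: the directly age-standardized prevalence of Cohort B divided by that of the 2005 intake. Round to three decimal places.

Age-specific rates per 1,000 for Cohort B: 13.872, 132.889, 235.319, 244.337, 148.594, 150.383, 9.321.
For the 2005 intake: 11.123, 115.000, 212.951, 308.605, 158.394, 136.418, 11.013.
Standard weights: 0.04, 0.14, 0.02, 0.05, 0.16, 0.40, 0.19.
Cohort B: 0.0400×13.872 + 0.1400×132.889 + 0.0200×235.319 + 0.0500×244.337 + 0.1600×148.594 + 0.4000×150.383 + 0.1900×9.321 = 121.7822 per 1,000.
The 2005 intake: 0.0400×11.123 + 0.1400×115.000 + 0.0200×212.951 + 0.0500×308.605 + 0.1600×158.394 + 0.4000×136.418 + 0.1900×11.013 = 118.2368 per 1,000.
Ratio = 121.7822 ÷ 118.2368 = 1.02999.

1.030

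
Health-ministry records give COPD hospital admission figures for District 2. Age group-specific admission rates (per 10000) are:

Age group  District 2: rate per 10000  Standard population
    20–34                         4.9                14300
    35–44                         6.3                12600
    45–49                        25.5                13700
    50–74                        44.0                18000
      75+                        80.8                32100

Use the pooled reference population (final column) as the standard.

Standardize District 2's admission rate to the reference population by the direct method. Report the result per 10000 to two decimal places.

42.83

Standard total = 90700; weights = 0.1577, 0.1389, 0.1510, 0.1985, 0.3539.
Standardized rate: 0.1577×4.9 + 0.1389×6.3 + 0.1510×25.5 + 0.1985×44.0 + 0.3539×80.8 = 42.8278 per 10000.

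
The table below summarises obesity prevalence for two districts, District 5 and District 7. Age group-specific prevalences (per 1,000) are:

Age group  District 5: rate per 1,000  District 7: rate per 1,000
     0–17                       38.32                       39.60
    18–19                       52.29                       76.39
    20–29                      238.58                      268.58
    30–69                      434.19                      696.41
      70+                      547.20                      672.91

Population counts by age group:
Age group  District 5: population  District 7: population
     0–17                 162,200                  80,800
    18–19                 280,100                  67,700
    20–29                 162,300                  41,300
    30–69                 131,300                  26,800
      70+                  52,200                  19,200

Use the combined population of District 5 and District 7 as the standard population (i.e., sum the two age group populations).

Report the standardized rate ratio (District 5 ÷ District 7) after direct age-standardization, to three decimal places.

0.738

Combined standard total = 1,023,900; weights = 0.2373, 0.3397, 0.1988, 0.1544, 0.0697.
District 5: 0.2373×38.32 + 0.3397×52.29 + 0.1988×238.58 + 0.1544×434.19 + 0.0697×547.20 = 179.4986 per 1,000.
District 7: 0.2373×39.60 + 0.3397×76.39 + 0.1988×268.58 + 0.1544×696.41 + 0.0697×672.91 = 243.2096 per 1,000.
Ratio = 179.4986 ÷ 243.2096 = 0.73804.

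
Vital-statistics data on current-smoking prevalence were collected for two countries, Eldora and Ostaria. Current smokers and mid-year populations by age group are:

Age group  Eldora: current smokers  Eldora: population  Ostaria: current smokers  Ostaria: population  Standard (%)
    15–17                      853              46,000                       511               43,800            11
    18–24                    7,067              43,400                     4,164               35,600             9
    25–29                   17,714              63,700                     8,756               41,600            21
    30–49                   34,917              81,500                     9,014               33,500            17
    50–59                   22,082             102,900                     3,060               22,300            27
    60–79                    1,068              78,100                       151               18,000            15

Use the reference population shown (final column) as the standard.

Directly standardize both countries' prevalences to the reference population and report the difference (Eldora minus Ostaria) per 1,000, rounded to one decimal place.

Age-specific rates per 1,000 for Eldora: 18.543, 162.834, 278.085, 428.429, 214.597, 13.675.
For Ostaria: 11.667, 116.966, 210.481, 269.075, 137.220, 8.389.
Standard weights: 0.11, 0.09, 0.21, 0.17, 0.27, 0.15.
Eldora: 0.1100×18.543 + 0.0900×162.834 + 0.2100×278.085 + 0.1700×428.429 + 0.2700×214.597 + 0.1500×13.675 = 207.9180 per 1,000.
Ostaria: 0.1100×11.667 + 0.0900×116.966 + 0.2100×210.481 + 0.1700×269.075 + 0.2700×137.220 + 0.1500×8.389 = 140.0616 per 1,000.
Difference = 207.9180 − 140.0616 = 67.8564.

67.9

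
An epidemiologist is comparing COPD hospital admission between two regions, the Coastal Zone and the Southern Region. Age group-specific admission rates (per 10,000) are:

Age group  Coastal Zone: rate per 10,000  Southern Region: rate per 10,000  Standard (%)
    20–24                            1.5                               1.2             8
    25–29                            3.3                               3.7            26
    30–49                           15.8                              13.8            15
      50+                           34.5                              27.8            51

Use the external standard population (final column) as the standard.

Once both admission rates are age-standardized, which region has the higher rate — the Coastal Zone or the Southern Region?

Standard weights: 0.08, 0.26, 0.15, 0.51.
The Coastal Zone: 0.0800×1.5 + 0.2600×3.3 + 0.1500×15.8 + 0.5100×34.5 = 20.9430 per 10,000.
The Southern Region: 0.0800×1.2 + 0.2600×3.7 + 0.1500×13.8 + 0.5100×27.8 = 17.3060 per 10,000.

Coastal Zone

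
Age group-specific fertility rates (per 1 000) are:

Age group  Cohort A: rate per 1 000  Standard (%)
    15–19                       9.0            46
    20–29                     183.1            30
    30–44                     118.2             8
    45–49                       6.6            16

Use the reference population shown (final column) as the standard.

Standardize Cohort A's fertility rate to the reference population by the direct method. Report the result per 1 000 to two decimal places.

Standard weights: 0.46, 0.30, 0.08, 0.16.
Standardized rate: 0.4600×9.0 + 0.3000×183.1 + 0.0800×118.2 + 0.1600×6.6 = 69.5820 per 1 000.

69.58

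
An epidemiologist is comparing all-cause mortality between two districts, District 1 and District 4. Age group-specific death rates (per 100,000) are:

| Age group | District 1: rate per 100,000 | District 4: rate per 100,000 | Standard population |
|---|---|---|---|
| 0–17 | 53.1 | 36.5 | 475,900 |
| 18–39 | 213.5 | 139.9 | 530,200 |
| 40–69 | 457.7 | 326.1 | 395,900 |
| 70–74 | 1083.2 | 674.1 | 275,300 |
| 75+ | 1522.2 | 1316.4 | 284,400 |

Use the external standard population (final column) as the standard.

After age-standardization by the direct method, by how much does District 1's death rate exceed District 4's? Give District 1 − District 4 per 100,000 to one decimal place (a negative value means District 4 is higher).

137.7

Standard total = 1,961,700; weights = 0.2426, 0.2703, 0.2018, 0.1403, 0.1450.
District 1: 0.2426×53.1 + 0.2703×213.5 + 0.2018×457.7 + 0.1403×1083.2 + 0.1450×1522.2 = 535.6528 per 100,000.
District 4: 0.2426×36.5 + 0.2703×139.9 + 0.2018×326.1 + 0.1403×674.1 + 0.1450×1316.4 = 397.9264 per 100,000.
Difference = 535.6528 − 397.9264 = 137.7264.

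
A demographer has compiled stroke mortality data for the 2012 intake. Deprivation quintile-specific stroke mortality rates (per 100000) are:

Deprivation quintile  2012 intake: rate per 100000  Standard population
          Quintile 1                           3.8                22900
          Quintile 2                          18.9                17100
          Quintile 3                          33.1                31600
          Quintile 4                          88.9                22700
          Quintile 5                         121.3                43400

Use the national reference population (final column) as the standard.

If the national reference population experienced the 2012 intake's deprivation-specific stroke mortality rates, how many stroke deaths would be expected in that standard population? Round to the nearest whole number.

Expected stroke deaths = Σ (standard pop × deprivation-specific rate ÷ 100000)
= 22900×3.8/100000 + 17100×18.9/100000 + 31600×33.1/100000 + 22700×88.9/100000 + 43400×121.3/100000
= 0.87 + 3.23 + 10.46 + 20.18 + 52.64 = 87.39.

87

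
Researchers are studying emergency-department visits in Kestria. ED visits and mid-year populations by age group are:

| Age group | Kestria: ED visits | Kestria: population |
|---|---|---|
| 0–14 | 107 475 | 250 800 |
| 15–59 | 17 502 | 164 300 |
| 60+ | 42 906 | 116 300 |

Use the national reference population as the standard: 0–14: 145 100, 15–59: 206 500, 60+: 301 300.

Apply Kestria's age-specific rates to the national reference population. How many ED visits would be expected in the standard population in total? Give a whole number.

Age-specific rates per 1 000 for Kestria: 428.529, 106.525, 368.925.
Expected ED visits = Σ (standard pop × age-specific rate ÷ 1 000)
= 145 100×428.529/1 000 + 206 500×106.525/1 000 + 301 300×368.925/1 000
= 62179.52 + 21997.34 + 111157.16 = 195334.02.

195334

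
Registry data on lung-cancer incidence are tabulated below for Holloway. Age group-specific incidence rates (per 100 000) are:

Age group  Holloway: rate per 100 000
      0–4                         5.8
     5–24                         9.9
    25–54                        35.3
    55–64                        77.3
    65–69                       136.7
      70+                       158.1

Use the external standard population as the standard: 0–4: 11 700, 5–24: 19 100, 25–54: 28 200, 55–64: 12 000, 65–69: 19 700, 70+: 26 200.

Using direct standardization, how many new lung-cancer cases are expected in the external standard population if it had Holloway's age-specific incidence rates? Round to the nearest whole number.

Expected new lung-cancer cases = Σ (standard pop × age-specific rate ÷ 100 000)
= 11 700×5.8/100 000 + 19 100×9.9/100 000 + 28 200×35.3/100 000 + 12 000×77.3/100 000 + 19 700×136.7/100 000 + 26 200×158.1/100 000
= 0.68 + 1.89 + 9.95 + 9.28 + 26.93 + 41.42 = 90.15.

90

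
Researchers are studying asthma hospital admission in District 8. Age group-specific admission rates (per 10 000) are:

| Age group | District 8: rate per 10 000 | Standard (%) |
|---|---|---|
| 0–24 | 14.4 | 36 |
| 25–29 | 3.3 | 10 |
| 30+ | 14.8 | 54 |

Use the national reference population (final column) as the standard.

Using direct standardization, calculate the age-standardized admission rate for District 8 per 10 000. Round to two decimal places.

13.51

Standard weights: 0.36, 0.10, 0.54.
Standardized rate: 0.3600×14.4 + 0.1000×3.3 + 0.5400×14.8 = 13.5060 per 10 000.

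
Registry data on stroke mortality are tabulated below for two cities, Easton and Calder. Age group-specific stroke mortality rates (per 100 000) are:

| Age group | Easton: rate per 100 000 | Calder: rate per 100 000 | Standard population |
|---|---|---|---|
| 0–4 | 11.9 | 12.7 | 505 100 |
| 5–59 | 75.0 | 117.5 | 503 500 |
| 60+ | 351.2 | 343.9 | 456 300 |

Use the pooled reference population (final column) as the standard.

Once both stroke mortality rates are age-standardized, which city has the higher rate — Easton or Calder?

Calder

Standard total = 1 464 900; weights = 0.3448, 0.3437, 0.3115.
Easton: 0.3448×11.9 + 0.3437×75.0 + 0.3115×351.2 = 139.2762 per 100 000.
Calder: 0.3448×12.7 + 0.3437×117.5 + 0.3115×343.9 = 151.8859 per 100 000.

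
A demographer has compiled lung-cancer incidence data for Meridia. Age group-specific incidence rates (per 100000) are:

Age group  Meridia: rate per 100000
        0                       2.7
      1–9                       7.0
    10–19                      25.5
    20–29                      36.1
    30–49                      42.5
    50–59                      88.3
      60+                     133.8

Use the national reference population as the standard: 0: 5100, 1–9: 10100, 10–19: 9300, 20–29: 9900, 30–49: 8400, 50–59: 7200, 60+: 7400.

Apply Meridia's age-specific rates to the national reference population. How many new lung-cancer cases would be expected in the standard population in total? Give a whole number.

Expected new lung-cancer cases = Σ (standard pop × age-specific rate ÷ 100000)
= 5100×2.7/100000 + 10100×7.0/100000 + 9300×25.5/100000 + 9900×36.1/100000 + 8400×42.5/100000 + 7200×88.3/100000 + 7400×133.8/100000
= 0.14 + 0.71 + 2.37 + 3.57 + 3.57 + 6.36 + 9.90 = 26.62.

27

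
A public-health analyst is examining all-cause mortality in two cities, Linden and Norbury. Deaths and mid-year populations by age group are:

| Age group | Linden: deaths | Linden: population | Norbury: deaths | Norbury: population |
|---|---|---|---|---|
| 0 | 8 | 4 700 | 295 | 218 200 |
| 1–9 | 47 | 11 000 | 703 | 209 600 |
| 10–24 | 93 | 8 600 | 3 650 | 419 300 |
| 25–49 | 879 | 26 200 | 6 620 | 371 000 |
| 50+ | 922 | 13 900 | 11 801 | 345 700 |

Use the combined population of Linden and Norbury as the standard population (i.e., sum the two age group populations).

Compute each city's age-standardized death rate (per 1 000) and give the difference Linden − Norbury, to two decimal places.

Age-specific rates per 1 000 for Linden: 1.702, 4.273, 10.814, 33.550, 66.331.
For Norbury: 1.352, 3.354, 8.705, 17.844, 34.137.
Combined standard total = 1 628 200; weights = 0.1369, 0.1355, 0.2628, 0.2440, 0.2209.
Linden: 0.1369×1.702 + 0.1355×4.273 + 0.2628×10.814 + 0.2440×33.550 + 0.2209×66.331 = 26.4880 per 1 000.
Norbury: 0.1369×1.352 + 0.1355×3.354 + 0.2628×8.705 + 0.2440×17.844 + 0.2209×34.137 = 14.8195 per 1 000.
Difference = 26.4880 − 14.8195 = 11.6685.

11.67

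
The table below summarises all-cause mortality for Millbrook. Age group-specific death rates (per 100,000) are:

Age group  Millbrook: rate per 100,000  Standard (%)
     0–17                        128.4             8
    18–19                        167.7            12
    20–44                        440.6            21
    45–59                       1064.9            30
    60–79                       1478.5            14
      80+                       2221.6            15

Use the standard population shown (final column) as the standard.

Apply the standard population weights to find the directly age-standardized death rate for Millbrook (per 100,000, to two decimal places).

982.62

Standard weights: 0.08, 0.12, 0.21, 0.30, 0.14, 0.15.
Standardized rate: 0.0800×128.4 + 0.1200×167.7 + 0.2100×440.6 + 0.3000×1064.9 + 0.1400×1478.5 + 0.1500×2221.6 = 982.6220 per 100,000.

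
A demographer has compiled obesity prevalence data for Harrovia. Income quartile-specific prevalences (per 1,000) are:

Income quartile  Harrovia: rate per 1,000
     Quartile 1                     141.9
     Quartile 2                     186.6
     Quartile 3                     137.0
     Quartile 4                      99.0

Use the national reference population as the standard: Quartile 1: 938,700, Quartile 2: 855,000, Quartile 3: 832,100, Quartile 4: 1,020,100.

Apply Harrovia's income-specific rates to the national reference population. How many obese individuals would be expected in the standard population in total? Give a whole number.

507732

Expected obese individuals = Σ (standard pop × income-specific rate ÷ 1,000)
= 938,700×141.9/1,000 + 855,000×186.6/1,000 + 832,100×137.0/1,000 + 1,020,100×99.0/1,000
= 133201.53 + 159543.00 + 113997.70 + 100989.90 = 507732.13.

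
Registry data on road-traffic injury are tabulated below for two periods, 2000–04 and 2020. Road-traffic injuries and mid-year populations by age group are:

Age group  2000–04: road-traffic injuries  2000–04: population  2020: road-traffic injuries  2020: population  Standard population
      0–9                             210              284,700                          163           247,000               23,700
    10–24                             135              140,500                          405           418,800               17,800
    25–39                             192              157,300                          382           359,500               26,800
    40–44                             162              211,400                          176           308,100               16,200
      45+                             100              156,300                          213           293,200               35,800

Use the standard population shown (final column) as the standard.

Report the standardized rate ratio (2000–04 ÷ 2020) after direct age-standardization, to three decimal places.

1.062

Age-specific rates per 100,000 for 2000–04: 73.76, 96.09, 122.06, 76.63, 63.98.
For 2020: 65.99, 96.70, 106.26, 57.12, 72.65.
Standard total = 120,300; weights = 0.1970, 0.1480, 0.2228, 0.1347, 0.2976.
2000–04: 0.1970×73.76 + 0.1480×96.09 + 0.2228×122.06 + 0.1347×76.63 + 0.2976×63.98 = 85.2999 per 100,000.
2020: 0.1970×65.99 + 0.1480×96.70 + 0.2228×106.26 + 0.1347×57.12 + 0.2976×72.65 = 80.2930 per 100,000.
Ratio = 85.2999 ÷ 80.2930 = 1.06236.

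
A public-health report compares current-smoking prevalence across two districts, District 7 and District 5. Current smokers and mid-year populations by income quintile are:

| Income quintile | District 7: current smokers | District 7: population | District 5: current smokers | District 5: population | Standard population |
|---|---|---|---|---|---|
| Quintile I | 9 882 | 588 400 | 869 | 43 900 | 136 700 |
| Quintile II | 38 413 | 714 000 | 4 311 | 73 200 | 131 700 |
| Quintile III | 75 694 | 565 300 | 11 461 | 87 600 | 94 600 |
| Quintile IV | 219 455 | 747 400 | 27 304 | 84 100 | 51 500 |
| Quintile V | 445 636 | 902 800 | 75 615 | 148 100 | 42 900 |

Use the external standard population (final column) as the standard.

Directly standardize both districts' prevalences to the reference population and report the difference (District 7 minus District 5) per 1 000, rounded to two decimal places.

-6.81

Income-specific rates per 1 000 for District 7: 16.795, 53.800, 133.901, 293.625, 493.615.
For District 5: 19.795, 58.893, 130.833, 324.661, 510.567.
Standard total = 457 400; weights = 0.2989, 0.2879, 0.2068, 0.1126, 0.0938.
District 7: 0.2989×16.795 + 0.2879×53.800 + 0.2068×133.901 + 0.1126×293.625 + 0.0938×493.615 = 127.5602 per 1 000.
District 5: 0.2989×19.795 + 0.2879×58.893 + 0.2068×130.833 + 0.1126×324.661 + 0.0938×510.567 = 134.3735 per 1 000.
Difference = 127.5602 − 134.3735 = -6.8134.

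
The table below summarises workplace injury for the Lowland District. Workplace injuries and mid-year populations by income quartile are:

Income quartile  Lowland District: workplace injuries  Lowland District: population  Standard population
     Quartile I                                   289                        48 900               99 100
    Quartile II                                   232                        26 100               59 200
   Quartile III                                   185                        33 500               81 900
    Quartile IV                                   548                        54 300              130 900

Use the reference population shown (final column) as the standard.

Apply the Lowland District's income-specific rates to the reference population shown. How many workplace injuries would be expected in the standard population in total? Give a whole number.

2885

Income-specific rates per 10 000 for the Lowland District: 59.10, 88.89, 55.22, 100.92.
Expected workplace injuries = Σ (standard pop × income-specific rate ÷ 10 000)
= 99 100×59.10/10 000 + 59 200×88.89/10 000 + 81 900×55.22/10 000 + 130 900×100.92/10 000
= 585.68 + 526.22 + 452.28 + 1321.05 = 2885.24.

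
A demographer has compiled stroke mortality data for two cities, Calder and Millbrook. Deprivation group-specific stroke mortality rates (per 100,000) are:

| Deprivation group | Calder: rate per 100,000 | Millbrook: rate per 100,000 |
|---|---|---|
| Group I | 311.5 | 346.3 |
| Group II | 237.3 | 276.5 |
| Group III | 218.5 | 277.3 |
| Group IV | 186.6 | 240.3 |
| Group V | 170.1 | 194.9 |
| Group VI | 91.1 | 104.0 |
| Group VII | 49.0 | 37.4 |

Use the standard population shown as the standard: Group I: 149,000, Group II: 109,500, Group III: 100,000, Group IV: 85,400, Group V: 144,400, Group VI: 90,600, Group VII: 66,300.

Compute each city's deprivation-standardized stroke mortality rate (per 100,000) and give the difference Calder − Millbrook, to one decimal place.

-32.1

Standard total = 745,200; weights = 0.1999, 0.1469, 0.1342, 0.1146, 0.1938, 0.1216, 0.0890.
Calder: 0.1999×311.5 + 0.1469×237.3 + 0.1342×218.5 + 0.1146×186.6 + 0.1938×170.1 + 0.1216×91.1 + 0.0890×49.0 = 196.2537 per 100,000.
Millbrook: 0.1999×346.3 + 0.1469×276.5 + 0.1342×277.3 + 0.1146×240.3 + 0.1938×194.9 + 0.1216×104.0 + 0.0890×37.4 = 228.3584 per 100,000.
Difference = 196.2537 − 228.3584 = -32.1046.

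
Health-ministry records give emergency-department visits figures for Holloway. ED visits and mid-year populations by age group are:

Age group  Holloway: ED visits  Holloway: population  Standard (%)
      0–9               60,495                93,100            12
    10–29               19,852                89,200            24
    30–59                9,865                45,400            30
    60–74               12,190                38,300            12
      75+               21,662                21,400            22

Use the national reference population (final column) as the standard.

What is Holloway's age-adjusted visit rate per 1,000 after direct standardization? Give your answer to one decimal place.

Age-specific rates per 1,000 for Holloway: 649.785, 222.556, 217.291, 318.277, 1012.243.
Standard weights: 0.12, 0.24, 0.30, 0.12, 0.22.
Standardized rate: 0.1200×649.785 + 0.2400×222.556 + 0.3000×217.291 + 0.1200×318.277 + 0.2200×1012.243 = 457.4616 per 1,000.

457.5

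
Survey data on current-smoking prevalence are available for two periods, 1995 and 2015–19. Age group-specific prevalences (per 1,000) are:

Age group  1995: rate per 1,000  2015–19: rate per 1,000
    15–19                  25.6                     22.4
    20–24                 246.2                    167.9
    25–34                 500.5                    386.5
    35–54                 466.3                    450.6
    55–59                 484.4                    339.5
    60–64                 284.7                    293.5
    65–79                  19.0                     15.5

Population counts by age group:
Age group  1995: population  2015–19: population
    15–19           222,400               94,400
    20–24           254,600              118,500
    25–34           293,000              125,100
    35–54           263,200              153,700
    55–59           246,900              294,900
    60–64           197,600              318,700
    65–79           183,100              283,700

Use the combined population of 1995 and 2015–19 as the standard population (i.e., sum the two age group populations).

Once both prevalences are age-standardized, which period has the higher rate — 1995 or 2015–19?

Combined standard total = 3,049,800; weights = 0.1039, 0.1223, 0.1371, 0.1367, 0.1777, 0.1693, 0.1531.
1995: 0.1039×25.6 + 0.1223×246.2 + 0.1371×500.5 + 0.1367×466.3 + 0.1777×484.4 + 0.1693×284.7 + 0.1531×19.0 = 302.2934 per 1,000.
2015–19: 0.1039×22.4 + 0.1223×167.9 + 0.1371×386.5 + 0.1367×450.6 + 0.1777×339.5 + 0.1693×293.5 + 0.1531×15.5 = 249.8200 per 1,000.

1995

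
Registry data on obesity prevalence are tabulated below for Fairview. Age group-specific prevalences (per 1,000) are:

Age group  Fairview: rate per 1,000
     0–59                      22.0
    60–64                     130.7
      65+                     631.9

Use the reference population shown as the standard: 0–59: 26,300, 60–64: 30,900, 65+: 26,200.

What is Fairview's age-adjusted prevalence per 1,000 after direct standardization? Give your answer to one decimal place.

Standard total = 83,400; weights = 0.3153, 0.3705, 0.3141.
Standardized rate: 0.3153×22.0 + 0.3705×130.7 + 0.3141×631.9 = 253.8730 per 1,000.

253.9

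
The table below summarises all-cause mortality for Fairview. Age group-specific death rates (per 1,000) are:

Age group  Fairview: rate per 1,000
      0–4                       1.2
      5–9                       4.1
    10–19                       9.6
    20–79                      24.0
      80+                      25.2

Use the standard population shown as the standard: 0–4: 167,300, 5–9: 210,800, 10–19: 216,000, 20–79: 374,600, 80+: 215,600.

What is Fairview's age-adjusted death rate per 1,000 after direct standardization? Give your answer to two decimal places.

14.83

Standard total = 1,184,300; weights = 0.1413, 0.1780, 0.1824, 0.3163, 0.1820.
Standardized rate: 0.1413×1.2 + 0.1780×4.1 + 0.1824×9.6 + 0.3163×24.0 + 0.1820×25.2 = 14.8291 per 1,000.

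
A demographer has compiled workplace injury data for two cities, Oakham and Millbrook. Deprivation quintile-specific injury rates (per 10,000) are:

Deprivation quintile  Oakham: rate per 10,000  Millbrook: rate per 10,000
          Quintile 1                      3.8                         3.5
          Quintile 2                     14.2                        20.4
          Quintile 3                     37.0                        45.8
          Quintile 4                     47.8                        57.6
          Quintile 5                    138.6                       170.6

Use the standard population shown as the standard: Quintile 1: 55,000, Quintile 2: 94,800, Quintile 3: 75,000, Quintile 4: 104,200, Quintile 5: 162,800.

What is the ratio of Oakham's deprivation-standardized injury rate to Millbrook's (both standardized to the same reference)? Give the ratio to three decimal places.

0.810

Standard total = 491,800; weights = 0.1118, 0.1928, 0.1525, 0.2119, 0.3310.
Oakham: 0.1118×3.8 + 0.1928×14.2 + 0.1525×37.0 + 0.2119×47.8 + 0.3310×138.6 = 64.8129 per 10,000.
Millbrook: 0.1118×3.5 + 0.1928×20.4 + 0.1525×45.8 + 0.2119×57.6 + 0.3310×170.6 = 79.9858 per 10,000.
Ratio = 64.8129 ÷ 79.9858 = 0.81031.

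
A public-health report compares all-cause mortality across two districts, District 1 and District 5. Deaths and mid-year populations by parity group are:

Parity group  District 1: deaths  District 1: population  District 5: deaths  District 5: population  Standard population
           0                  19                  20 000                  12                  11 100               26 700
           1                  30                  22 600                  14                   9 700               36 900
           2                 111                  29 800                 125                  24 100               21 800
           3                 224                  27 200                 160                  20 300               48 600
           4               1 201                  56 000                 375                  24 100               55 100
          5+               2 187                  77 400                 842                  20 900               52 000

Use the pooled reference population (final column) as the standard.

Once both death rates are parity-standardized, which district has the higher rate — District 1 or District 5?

District 5

Parity-specific rates per 100 000 for District 1: 95.00, 132.74, 372.48, 823.53, 2144.64, 2825.58.
For District 5: 108.11, 144.33, 518.67, 788.18, 1556.02, 4028.71.
Standard total = 241 100; weights = 0.1107, 0.1530, 0.0904, 0.2016, 0.2285, 0.2157.
District 1: 0.1107×95.00 + 0.1530×132.74 + 0.0904×372.48 + 0.2016×823.53 + 0.2285×2144.64 + 0.2157×2825.58 = 1330.0641 per 100 000.
District 5: 0.1107×108.11 + 0.1530×144.33 + 0.0904×518.67 + 0.2016×788.18 + 0.2285×1556.02 + 0.2157×4028.71 = 1464.3470 per 100 000.
The crude rates (1618.88 vs 1386.57) would put District 1 higher, but that reflects its parity composition; once standardized to a common parity structure, District 5 has the higher underlying rate.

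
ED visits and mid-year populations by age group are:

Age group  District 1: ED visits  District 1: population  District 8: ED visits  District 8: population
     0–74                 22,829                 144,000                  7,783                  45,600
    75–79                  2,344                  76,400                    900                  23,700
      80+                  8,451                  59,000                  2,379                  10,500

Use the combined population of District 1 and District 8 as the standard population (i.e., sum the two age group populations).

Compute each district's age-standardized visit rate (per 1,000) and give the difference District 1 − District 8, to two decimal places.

Age-specific rates per 1,000 for District 1: 158.535, 30.681, 143.237.
For District 8: 170.680, 37.975, 226.571.
Combined standard total = 359,200; weights = 0.5278, 0.2787, 0.1935.
District 1: 0.5278×158.535 + 0.2787×30.681 + 0.1935×143.237 = 119.9452 per 1,000.
District 8: 0.5278×170.680 + 0.2787×37.975 + 0.1935×226.571 = 144.5125 per 1,000.
Difference = 119.9452 − 144.5125 = -24.5673.

-24.57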